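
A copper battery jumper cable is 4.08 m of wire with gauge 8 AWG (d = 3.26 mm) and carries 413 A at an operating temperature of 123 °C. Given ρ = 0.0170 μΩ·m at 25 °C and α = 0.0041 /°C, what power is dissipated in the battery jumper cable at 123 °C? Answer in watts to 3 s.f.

1990 W

ρ = 0.0170 μΩ·m = 1.70×10^-8 Ω·m
A = π(3.26/2 mm)² = π(1.6300e-03 m)² = 8.347e-06 m²
R₍25₎ = ρL/A = (1.70×10^-8)(4.08)/(8.347e-06) = 0.00831 Ω
R₍123₎ = R₍25₎(1 + αΔT) = 0.00831 × (1 + 0.0041×98) = 0.01165 Ω
P = I²R = (413)² × 0.01165 = 1990 W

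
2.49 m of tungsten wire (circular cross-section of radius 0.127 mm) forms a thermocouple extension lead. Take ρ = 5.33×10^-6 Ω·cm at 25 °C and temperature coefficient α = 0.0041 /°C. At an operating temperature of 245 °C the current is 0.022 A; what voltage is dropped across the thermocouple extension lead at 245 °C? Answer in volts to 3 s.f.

0.110 V

ρ = 5.33×10^-6 Ω·cm = 5.33×10^-8 Ω·m
A = πr² = π(1.2700e-04 m)² = 5.067e-08 m²
R₍25₎ = ρL/A = (5.33×10^-8)(2.49)/(5.067e-08) = 2.619 Ω
R₍245₎ = R₍25₎(1 + αΔT) = 2.619 × (1 + 0.0041×220) = 4.982 Ω
V = IR = 0.022 × 4.982 = 0.110 V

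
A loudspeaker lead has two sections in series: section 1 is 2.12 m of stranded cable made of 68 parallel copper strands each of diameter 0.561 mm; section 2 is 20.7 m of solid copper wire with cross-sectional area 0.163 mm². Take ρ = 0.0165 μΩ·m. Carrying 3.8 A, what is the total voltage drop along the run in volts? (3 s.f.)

ρ = 0.0165 μΩ·m = 1.65×10^-8 Ω·m
Section 1: A_strand = π(2.8050e-04)² = 2.472e-07 m²; R₁ = ρL/(N·A_s) = (1.65×10^-8)(2.12)/(68×2.472e-07) = 0.002081 Ω
Section 2: A = 0.163 mm² = 1.630e-07 m²
R₂ = (1.65×10^-8)(20.7)/(1.630e-07) = 2.095 Ω
R = R₁ + R₂ = 2.097 Ω
V = IR = 3.8 × 2.097 = 7.97 V

7.97 V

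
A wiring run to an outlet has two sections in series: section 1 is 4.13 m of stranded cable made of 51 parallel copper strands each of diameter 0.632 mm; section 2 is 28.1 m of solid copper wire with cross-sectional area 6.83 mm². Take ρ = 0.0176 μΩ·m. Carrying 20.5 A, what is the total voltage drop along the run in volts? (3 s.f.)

ρ = 0.0176 μΩ·m = 1.76×10^-8 Ω·m
Section 1: A_strand = π(3.1600e-04)² = 3.137e-07 m²; R₁ = ρL/(N·A_s) = (1.76×10^-8)(4.13)/(51×3.137e-07) = 0.004543 Ω
Section 2: A = 6.83 mm² = 6.830e-06 m²
R₂ = (1.76×10^-8)(28.1)/(6.830e-06) = 0.07241 Ω
R = R₁ + R₂ = 0.07695 Ω
V = IR = 20.5 × 0.07695 = 1.58 V

1.58 V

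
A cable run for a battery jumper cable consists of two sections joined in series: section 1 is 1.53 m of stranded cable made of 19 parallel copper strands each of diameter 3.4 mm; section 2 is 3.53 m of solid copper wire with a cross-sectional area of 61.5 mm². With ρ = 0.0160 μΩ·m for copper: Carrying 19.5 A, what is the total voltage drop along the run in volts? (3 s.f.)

0.0207 V

ρ = 0.0160 μΩ·m = 1.60×10^-8 Ω·m
Section 1: A_strand = π(1.7000e-03)² = 9.079e-06 m²; R₁ = ρL/(N·A_s) = (1.60×10^-8)(1.53)/(19×9.079e-06) = 1.419×10^-4 Ω
Section 2: A = 61.5 mm² = 6.150e-05 m²
R₂ = (1.60×10^-8)(3.53)/(6.150e-05) = 9.184×10^-4 Ω
R = R₁ + R₂ = 0.00106 Ω
V = IR = 19.5 × 0.00106 = 0.0207 V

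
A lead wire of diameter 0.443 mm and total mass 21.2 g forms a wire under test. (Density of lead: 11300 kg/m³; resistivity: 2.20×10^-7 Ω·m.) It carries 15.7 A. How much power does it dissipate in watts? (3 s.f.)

A = π(d/2)² = π(2.2150e-04 m)² = 1.5413e-07 m²
L = m/(density·A) = 0.0212/(11300×1.5413e-07) = 12.17 m
R = ρL/A = (2.20×10^-7)(12.17)/(1.5413e-07) = 17.37 Ω
P = I²R = (15.7)² × 17.37 = 4280 W

4280 W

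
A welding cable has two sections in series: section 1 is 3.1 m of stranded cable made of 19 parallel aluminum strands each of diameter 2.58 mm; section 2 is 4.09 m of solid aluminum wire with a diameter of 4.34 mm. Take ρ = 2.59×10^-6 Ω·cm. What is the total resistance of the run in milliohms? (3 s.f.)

ρ = 2.59×10^-6 Ω·cm = 2.59×10^-8 Ω·m
Section 1: A_strand = π(1.2900e-03)² = 5.228e-06 m²; R₁ = ρL/(N·A_s) = (2.59×10^-8)(3.1)/(19×5.228e-06) = 8.083×10^-4 Ω
Section 2: A = π(d/2)² = π(2.1700e-03 m)² = 1.479e-05 m²
R₂ = (2.59×10^-8)(4.09)/(1.479e-05) = 0.007161 Ω
R = R₁ + R₂ = 7.97 mΩ

7.97 mΩ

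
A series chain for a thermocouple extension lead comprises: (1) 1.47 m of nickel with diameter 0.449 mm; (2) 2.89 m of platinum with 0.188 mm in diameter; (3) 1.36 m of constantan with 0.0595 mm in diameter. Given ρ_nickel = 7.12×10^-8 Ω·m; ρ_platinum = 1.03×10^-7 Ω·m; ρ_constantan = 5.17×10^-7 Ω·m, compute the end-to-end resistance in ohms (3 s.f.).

Seg 1: A = π(d/2)² = π(2.2450e-04 m)² = 1.583e-07 m²
R_1 = (7.12×10^-8)(1.47)/(1.583e-07) = 0.661 Ω
Seg 2: A = π(d/2)² = π(9.4000e-05 m)² = 2.776e-08 m²
R_2 = (1.03×10^-7)(2.89)/(2.776e-08) = 10.72 Ω
Seg 3: A = π(d/2)² = π(2.9750e-05 m)² = 2.781e-09 m²
R_3 = (5.17×10^-7)(1.36)/(2.781e-09) = 252.9 Ω
R_total = R_1 + R_2 + R_3 = 264 Ω

264 Ω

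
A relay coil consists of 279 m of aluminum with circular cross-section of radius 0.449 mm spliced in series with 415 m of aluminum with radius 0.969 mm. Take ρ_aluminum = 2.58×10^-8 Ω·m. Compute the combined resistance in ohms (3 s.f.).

15.0 Ω

Segment 1: A = πr² = π(4.4900e-04 m)² = 6.333e-07 m²
R₁ = ρL/A = (2.58×10^-8)(279)/(6.333e-07) = 11.37 Ω
Segment 2: A = πr² = π(9.6900e-04 m)² = 2.950e-06 m²
R₂ = (2.58×10^-8)(415)/(2.950e-06) = 3.63 Ω
R = R₁ + R₂ = 15.0 Ω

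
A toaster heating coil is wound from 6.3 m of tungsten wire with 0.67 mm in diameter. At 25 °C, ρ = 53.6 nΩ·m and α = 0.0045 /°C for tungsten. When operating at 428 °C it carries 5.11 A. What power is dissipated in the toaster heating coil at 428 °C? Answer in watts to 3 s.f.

ρ = 53.6 nΩ·m = 5.36×10^-8 Ω·m
A = π(d/2)² = π(3.3500e-04 m)² = 3.526e-07 m²
R₍25₎ = ρL/A = (5.36×10^-8)(6.3)/(3.526e-07) = 0.9578 Ω
R₍428₎ = R₍25₎(1 + αΔT) = 0.9578 × (1 + 0.0045×403) = 2.695 Ω
P = I²R = (5.11)² × 2.695 = 70.4 W

70.4 W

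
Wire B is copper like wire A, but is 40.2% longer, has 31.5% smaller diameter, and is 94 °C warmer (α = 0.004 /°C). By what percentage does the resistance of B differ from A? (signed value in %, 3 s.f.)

311%

R ∝ ρL/d² with ρ ∝ (1+αΔT), so R_B/R_A = (1 + 40.2/100) × (1 − 31.5/100)⁻² × (1 + 0.004×94)
= 1.402 × 2.131 × 1.376 = 4.111
(R_B − R_A)/R_A = 4.111 − 1 = 311%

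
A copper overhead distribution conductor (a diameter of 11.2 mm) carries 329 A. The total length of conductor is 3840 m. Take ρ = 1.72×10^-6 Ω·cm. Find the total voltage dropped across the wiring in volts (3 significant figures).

221 V

ρ = 1.72×10^-6 Ω·cm = 1.72×10^-8 Ω·m
A = π(d/2)² = π(5.6000e-03 m)² = 9.852e-05 m²
R = ρL/A = (1.72×10^-8)(3840)/(9.852e-05) = 0.6704 Ω
V = IR = 329 × 0.6704 = 221 V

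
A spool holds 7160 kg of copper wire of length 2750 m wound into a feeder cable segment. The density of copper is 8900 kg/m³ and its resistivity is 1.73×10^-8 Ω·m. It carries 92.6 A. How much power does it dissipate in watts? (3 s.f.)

A = m/(density·L) = 7160/(8900×2750) = 2.9254e-04 m²
R = ρL/A = (1.73×10^-8)(2750)/(2.9254e-04) = 0.1626 Ω
P = I²R = (92.6)² × 0.1626 = 1390 W

1390 W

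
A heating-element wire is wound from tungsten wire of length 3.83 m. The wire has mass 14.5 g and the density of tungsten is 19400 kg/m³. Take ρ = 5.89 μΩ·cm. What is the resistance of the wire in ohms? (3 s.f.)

1.16 Ω

ρ = 5.89 μΩ·cm = 5.89×10^-8 Ω·m
A = m/(density·L) = 0.0145/(19400×3.83) = 1.9515e-07 m²
R = ρL/A = (5.89×10^-8)(3.83)/(1.9515e-07) = 1.16 Ω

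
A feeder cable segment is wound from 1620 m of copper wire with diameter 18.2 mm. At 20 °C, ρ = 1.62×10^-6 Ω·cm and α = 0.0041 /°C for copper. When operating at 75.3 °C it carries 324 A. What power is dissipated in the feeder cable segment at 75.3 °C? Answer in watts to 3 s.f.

ρ = 1.62×10^-6 Ω·cm = 1.62×10^-8 Ω·m
A = π(d/2)² = π(9.1000e-03 m)² = 2.602e-04 m²
R₍20₎ = ρL/A = (1.62×10^-8)(1620)/(2.602e-04) = 0.1009 Ω
R₍75.3₎ = R₍20₎(1 + αΔT) = 0.1009 × (1 + 0.0041×55.3) = 0.1238 Ω
P = I²R = (324)² × 0.1238 = 13000 W

13000 W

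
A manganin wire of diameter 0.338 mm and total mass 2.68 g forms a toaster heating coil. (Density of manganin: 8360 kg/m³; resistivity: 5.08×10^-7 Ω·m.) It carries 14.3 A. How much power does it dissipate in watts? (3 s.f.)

4140 W

A = π(d/2)² = π(1.6900e-04 m)² = 8.9727e-08 m²
L = m/(density·A) = 0.00268/(8360×8.9727e-08) = 3.573 m
R = ρL/A = (5.08×10^-7)(3.573)/(8.9727e-08) = 20.23 Ω
P = I²R = (14.3)² × 20.23 = 4140 W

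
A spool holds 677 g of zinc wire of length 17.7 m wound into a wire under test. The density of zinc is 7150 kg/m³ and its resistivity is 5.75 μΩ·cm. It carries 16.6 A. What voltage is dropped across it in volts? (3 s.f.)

3.16 V

ρ = 5.75 μΩ·cm = 5.75×10^-8 Ω·m
A = m/(density·L) = 0.677/(7150×17.7) = 5.3495e-06 m²
R = ρL/A = (5.75×10^-8)(17.7)/(5.3495e-06) = 0.1903 Ω
V = IR = 16.6 × 0.1903 = 3.16 V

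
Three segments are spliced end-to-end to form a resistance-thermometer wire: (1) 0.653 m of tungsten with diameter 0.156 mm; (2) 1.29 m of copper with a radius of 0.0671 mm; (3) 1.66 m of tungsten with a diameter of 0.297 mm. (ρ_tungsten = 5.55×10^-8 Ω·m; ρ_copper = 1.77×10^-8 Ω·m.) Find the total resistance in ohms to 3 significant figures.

Seg 1: A = π(d/2)² = π(7.8000e-05 m)² = 1.911e-08 m²
R_1 = (5.55×10^-8)(0.653)/(1.911e-08) = 1.896 Ω
Seg 2: A = πr² = π(6.7100e-05 m)² = 1.414e-08 m²
R_2 = (1.77×10^-8)(1.29)/(1.414e-08) = 1.614 Ω
Seg 3: A = π(d/2)² = π(1.4850e-04 m)² = 6.928e-08 m²
R_3 = (5.55×10^-8)(1.66)/(6.928e-08) = 1.33 Ω
R_total = R_1 + R_2 + R_3 = 4.84 Ω

4.84 Ω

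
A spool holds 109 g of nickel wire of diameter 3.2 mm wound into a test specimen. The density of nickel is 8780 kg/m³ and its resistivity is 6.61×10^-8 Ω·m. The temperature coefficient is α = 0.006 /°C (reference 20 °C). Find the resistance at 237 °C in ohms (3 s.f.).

A = π(d/2)² = π(1.6000e-03 m)² = 8.0425e-06 m²
L = m/(density·A) = 0.109/(8780×8.0425e-06) = 1.544 m
R = ρL/A = (6.61×10^-8)(1.544)/(8.0425e-06) = 0.01269 Ω
R(237 °C) = 0.01269 × (1 + 0.006×217) = 0.0292 Ω

0.0292 Ω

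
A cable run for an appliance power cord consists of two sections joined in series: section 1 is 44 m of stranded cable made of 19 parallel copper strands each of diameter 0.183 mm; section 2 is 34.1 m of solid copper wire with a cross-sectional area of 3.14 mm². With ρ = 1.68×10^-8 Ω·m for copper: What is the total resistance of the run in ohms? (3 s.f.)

Section 1: A_strand = π(9.1500e-05)² = 2.630e-08 m²; R₁ = ρL/(N·A_s) = (1.68×10^-8)(44)/(19×2.630e-08) = 1.479 Ω
Section 2: A = 3.14 mm² = 3.140e-06 m²
R₂ = (1.68×10^-8)(34.1)/(3.140e-06) = 0.1824 Ω
R = R₁ + R₂ = 1.66 Ω

1.66 Ω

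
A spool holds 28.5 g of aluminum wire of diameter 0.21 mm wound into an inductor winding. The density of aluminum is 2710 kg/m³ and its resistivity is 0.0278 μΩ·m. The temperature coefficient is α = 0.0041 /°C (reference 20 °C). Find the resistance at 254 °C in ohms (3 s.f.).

ρ = 0.0278 μΩ·m = 2.78×10^-8 Ω·m
A = π(d/2)² = π(1.0500e-04 m)² = 3.4636e-08 m²
L = m/(density·A) = 0.0285/(2710×3.4636e-08) = 303.6 m
R = ρL/A = (2.78×10^-8)(303.6)/(3.4636e-08) = 243.7 Ω
R(254 °C) = 243.7 × (1 + 0.0041×234) = 478 Ω

478 Ω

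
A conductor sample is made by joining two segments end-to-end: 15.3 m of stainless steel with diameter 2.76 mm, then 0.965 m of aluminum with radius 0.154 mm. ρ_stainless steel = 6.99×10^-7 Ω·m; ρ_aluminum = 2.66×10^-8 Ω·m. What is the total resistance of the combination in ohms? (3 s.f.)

2.13 Ω

Segment 1: A = π(d/2)² = π(1.3800e-03 m)² = 5.983e-06 m²
R₁ = ρL/A = (6.99×10^-7)(15.3)/(5.983e-06) = 1.788 Ω
Segment 2: A = πr² = π(1.5400e-04 m)² = 7.451e-08 m²
R₂ = (2.66×10^-8)(0.965)/(7.451e-08) = 0.3445 Ω
R = R₁ + R₂ = 2.13 Ω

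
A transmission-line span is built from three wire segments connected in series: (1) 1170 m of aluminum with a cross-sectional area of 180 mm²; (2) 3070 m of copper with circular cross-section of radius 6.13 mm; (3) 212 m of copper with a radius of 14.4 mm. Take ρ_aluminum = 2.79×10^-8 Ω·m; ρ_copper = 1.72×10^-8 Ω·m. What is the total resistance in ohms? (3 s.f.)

Seg 1: A = 180 mm² = 1.800e-04 m²
R_1 = (2.79×10^-8)(1170)/(1.800e-04) = 0.1814 Ω
Seg 2: A = πr² = π(6.1300e-03 m)² = 1.181e-04 m²
R_2 = (1.72×10^-8)(3070)/(1.181e-04) = 0.4473 Ω
Seg 3: A = πr² = π(1.4400e-02 m)² = 6.514e-04 m²
R_3 = (1.72×10^-8)(212)/(6.514e-04) = 0.005597 Ω
R_total = R_1 + R_2 + R_3 = 0.634 Ω

0.634 Ω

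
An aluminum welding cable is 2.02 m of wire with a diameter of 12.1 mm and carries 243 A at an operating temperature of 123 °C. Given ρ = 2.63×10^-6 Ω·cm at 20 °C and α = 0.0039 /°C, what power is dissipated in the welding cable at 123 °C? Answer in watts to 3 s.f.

38.2 W

ρ = 2.63×10^-6 Ω·cm = 2.63×10^-8 Ω·m
A = π(d/2)² = π(6.0500e-03 m)² = 1.150e-04 m²
R₍20₎ = ρL/A = (2.63×10^-8)(2.02)/(1.150e-04) = 4.620×10^-4 Ω
R₍123₎ = R₍20₎(1 + αΔT) = 4.620×10^-4 × (1 + 0.0039×103) = 6.476×10^-4 Ω
P = I²R = (243)² × 6.476×10^-4 = 38.2 W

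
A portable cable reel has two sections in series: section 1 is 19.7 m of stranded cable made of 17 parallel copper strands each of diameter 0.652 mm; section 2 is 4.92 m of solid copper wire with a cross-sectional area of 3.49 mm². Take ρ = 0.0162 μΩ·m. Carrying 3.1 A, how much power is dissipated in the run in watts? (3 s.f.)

0.760 W

ρ = 0.0162 μΩ·m = 1.62×10^-8 Ω·m
Section 1: A_strand = π(3.2600e-04)² = 3.339e-07 m²; R₁ = ρL/(N·A_s) = (1.62×10^-8)(19.7)/(17×3.339e-07) = 0.05623 Ω
Section 2: A = 3.49 mm² = 3.490e-06 m²
R₂ = (1.62×10^-8)(4.92)/(3.490e-06) = 0.02284 Ω
R = R₁ + R₂ = 0.07907 Ω
P = I²R = (3.1)² × 0.07907 = 0.760 W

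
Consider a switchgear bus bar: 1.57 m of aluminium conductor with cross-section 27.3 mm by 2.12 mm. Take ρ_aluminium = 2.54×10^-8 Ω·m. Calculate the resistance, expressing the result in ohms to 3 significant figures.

A = 27.3 × 2.12 mm² = 57.9 mm² = 5.788e-05 m²
R = ρL/A = (2.54×10^-8)(1.57 m)/(5.788e-05 m²) = 6.89×10^-4 Ω

6.89×10^-4 Ω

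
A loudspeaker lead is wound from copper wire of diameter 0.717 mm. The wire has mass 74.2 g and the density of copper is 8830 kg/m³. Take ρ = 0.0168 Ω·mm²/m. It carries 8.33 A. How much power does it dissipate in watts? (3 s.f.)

ρ = 0.0168 Ω·mm²/m = 1.68×10^-8 Ω·m
A = π(d/2)² = π(3.5850e-04 m)² = 4.0376e-07 m²
L = m/(density·A) = 0.0742/(8830×4.0376e-07) = 20.81 m
R = ρL/A = (1.68×10^-8)(20.81)/(4.0376e-07) = 0.866 Ω
P = I²R = (8.33)² × 0.866 = 60.1 W

60.1 W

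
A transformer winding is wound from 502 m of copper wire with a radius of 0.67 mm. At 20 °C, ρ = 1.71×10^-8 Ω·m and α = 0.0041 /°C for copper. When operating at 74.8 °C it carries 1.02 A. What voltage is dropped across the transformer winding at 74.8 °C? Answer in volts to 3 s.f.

A = πr² = π(6.7000e-04 m)² = 1.410e-06 m²
R₍20₎ = ρL/A = (1.71×10^-8)(502)/(1.410e-06) = 6.087 Ω
R₍74.8₎ = R₍20₎(1 + αΔT) = 6.087 × (1 + 0.0041×54.8) = 7.455 Ω
V = IR = 1.02 × 7.455 = 7.60 V

7.60 V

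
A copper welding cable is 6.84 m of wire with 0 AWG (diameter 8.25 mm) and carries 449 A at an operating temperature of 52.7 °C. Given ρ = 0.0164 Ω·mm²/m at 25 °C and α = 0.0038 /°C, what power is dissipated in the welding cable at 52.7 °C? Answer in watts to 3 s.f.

468 W

ρ = 0.0164 Ω·mm²/m = 1.64×10^-8 Ω·m
A = π(8.25/2 mm)² = π(4.1250e-03 m)² = 5.346e-05 m²
R₍25₎ = ρL/A = (1.64×10^-8)(6.84)/(5.346e-05) = 0.002098 Ω
R₍52.7₎ = R₍25₎(1 + αΔT) = 0.002098 × (1 + 0.0038×27.7) = 0.002319 Ω
P = I²R = (449)² × 0.002319 = 468 W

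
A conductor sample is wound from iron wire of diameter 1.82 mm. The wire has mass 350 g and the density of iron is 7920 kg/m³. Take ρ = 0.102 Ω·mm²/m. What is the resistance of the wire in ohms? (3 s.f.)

0.666 Ω

ρ = 0.102 Ω·mm²/m = 1.02×10^-7 Ω·m
A = π(d/2)² = π(9.1000e-04 m)² = 2.6016e-06 m²
L = m/(density·A) = 0.35/(7920×2.6016e-06) = 16.99 m
R = ρL/A = (1.02×10^-7)(16.99)/(2.6016e-06) = 0.666 Ω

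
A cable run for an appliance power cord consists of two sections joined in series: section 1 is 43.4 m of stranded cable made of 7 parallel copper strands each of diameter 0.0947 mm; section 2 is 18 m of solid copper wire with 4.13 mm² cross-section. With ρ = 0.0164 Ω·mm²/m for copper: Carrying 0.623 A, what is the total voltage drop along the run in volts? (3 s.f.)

ρ = 0.0164 Ω·mm²/m = 1.64×10^-8 Ω·m
Section 1: A_strand = π(4.7350e-05)² = 7.044e-09 m²; R₁ = ρL/(N·A_s) = (1.64×10^-8)(43.4)/(7×7.044e-09) = 14.44 Ω
Section 2: A = 4.13 mm² = 4.130e-06 m²
R₂ = (1.64×10^-8)(18)/(4.130e-06) = 0.07148 Ω
R = R₁ + R₂ = 14.51 Ω
V = IR = 0.623 × 14.51 = 9.04 V

9.04 V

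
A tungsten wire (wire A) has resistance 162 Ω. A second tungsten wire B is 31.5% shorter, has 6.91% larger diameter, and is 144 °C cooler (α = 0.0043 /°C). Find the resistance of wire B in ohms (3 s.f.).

R ∝ ρL/d² with ρ ∝ (1+αΔT), so R_B/R_A = (1 − 31.5/100) × (1 + 6.91/100)⁻² × (1 − 0.0043×144)
= 0.685 × 0.8749 × 0.3808 = 0.2282
R_B = 0.2282 × 162 = 37.0 Ω

37.0 Ω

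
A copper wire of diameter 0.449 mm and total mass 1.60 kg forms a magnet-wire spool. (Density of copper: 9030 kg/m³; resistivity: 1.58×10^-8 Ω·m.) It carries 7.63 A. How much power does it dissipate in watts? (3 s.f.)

A = π(d/2)² = π(2.2450e-04 m)² = 1.5834e-07 m²
L = m/(density·A) = 1.6/(9030×1.5834e-07) = 1119 m
R = ρL/A = (1.58×10^-8)(1119)/(1.5834e-07) = 111.7 Ω
P = I²R = (7.63)² × 111.7 = 6500 W

6500 W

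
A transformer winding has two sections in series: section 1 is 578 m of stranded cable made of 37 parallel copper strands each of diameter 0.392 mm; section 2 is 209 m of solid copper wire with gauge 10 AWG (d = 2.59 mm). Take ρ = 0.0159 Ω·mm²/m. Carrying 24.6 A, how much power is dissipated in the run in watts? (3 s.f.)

1630 W

ρ = 0.0159 Ω·mm²/m = 1.59×10^-8 Ω·m
Section 1: A_strand = π(1.9600e-04)² = 1.207e-07 m²; R₁ = ρL/(N·A_s) = (1.59×10^-8)(578)/(37×1.207e-07) = 2.058 Ω
Section 2: A = π(2.59/2 mm)² = π(1.2950e-03 m)² = 5.269e-06 m²
R₂ = (1.59×10^-8)(209)/(5.269e-06) = 0.6307 Ω
R = R₁ + R₂ = 2.689 Ω
P = I²R = (24.6)² × 2.689 = 1630 W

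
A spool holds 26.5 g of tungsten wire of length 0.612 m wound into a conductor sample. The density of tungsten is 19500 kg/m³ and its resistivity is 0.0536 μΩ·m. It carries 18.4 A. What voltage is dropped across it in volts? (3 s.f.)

ρ = 0.0536 μΩ·m = 5.36×10^-8 Ω·m
A = m/(density·L) = 0.0265/(19500×0.612) = 2.2205e-06 m²
R = ρL/A = (5.36×10^-8)(0.612)/(2.2205e-06) = 0.01477 Ω
V = IR = 18.4 × 0.01477 = 0.272 V

0.272 V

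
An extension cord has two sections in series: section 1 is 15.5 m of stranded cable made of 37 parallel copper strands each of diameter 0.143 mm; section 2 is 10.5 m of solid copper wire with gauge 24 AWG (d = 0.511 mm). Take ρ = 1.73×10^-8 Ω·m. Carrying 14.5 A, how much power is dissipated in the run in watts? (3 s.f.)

Section 1: A_strand = π(7.1500e-05)² = 1.606e-08 m²; R₁ = ρL/(N·A_s) = (1.73×10^-8)(15.5)/(37×1.606e-08) = 0.4512 Ω
Section 2: A = π(0.511/2 mm)² = π(2.5550e-04 m)² = 2.051e-07 m²
R₂ = (1.73×10^-8)(10.5)/(2.051e-07) = 0.8857 Ω
R = R₁ + R₂ = 1.337 Ω
P = I²R = (14.5)² × 1.337 = 281 W

281 W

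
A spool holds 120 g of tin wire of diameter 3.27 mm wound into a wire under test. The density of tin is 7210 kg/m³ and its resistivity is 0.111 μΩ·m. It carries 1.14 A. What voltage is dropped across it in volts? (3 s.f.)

0.0299 V

ρ = 0.111 μΩ·m = 1.11×10^-7 Ω·m
A = π(d/2)² = π(1.6350e-03 m)² = 8.3982e-06 m²
L = m/(density·A) = 0.12/(7210×8.3982e-06) = 1.982 m
R = ρL/A = (1.11×10^-7)(1.982)/(8.3982e-06) = 0.02619 Ω
V = IR = 1.14 × 0.02619 = 0.0299 V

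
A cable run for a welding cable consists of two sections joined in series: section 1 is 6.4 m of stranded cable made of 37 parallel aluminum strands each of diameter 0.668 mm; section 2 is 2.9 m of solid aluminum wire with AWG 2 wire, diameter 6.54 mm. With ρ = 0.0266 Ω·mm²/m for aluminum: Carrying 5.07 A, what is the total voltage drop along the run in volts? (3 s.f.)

ρ = 0.0266 Ω·mm²/m = 2.66×10^-8 Ω·m
Section 1: A_strand = π(3.3400e-04)² = 3.505e-07 m²; R₁ = ρL/(N·A_s) = (2.66×10^-8)(6.4)/(37×3.505e-07) = 0.01313 Ω
Section 2: A = π(6.54/2 mm)² = π(3.2700e-03 m)² = 3.359e-05 m²
R₂ = (2.66×10^-8)(2.9)/(3.359e-05) = 0.002296 Ω
R = R₁ + R₂ = 0.01542 Ω
V = IR = 5.07 × 0.01542 = 0.0782 V

0.0782 V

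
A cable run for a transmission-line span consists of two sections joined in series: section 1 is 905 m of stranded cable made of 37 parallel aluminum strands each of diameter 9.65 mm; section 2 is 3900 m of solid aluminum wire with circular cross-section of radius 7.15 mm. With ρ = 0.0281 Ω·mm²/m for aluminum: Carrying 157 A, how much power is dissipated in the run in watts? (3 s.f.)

17100 W

ρ = 0.0281 Ω·mm²/m = 2.81×10^-8 Ω·m
Section 1: A_strand = π(4.8250e-03)² = 7.314e-05 m²; R₁ = ρL/(N·A_s) = (2.81×10^-8)(905)/(37×7.314e-05) = 0.009397 Ω
Section 2: A = πr² = π(7.1500e-03 m)² = 1.606e-04 m²
R₂ = (2.81×10^-8)(3900)/(1.606e-04) = 0.6824 Ω
R = R₁ + R₂ = 0.6918 Ω
P = I²R = (157)² × 0.6918 = 17100 W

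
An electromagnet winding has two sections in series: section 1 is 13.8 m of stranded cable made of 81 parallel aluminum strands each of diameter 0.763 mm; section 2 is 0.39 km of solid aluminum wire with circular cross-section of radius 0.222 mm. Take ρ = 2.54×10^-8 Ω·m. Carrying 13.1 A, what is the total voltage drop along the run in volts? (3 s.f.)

838 V

Section 1: A_strand = π(3.8150e-04)² = 4.572e-07 m²; R₁ = ρL/(N·A_s) = (2.54×10^-8)(13.8)/(81×4.572e-07) = 0.009464 Ω
Section 2: A = πr² = π(2.2200e-04 m)² = 1.548e-07 m²
R₂ = (2.54×10^-8)(390)/(1.548e-07) = 63.98 Ω
R = R₁ + R₂ = 63.99 Ω
V = IR = 13.1 × 63.99 = 838 V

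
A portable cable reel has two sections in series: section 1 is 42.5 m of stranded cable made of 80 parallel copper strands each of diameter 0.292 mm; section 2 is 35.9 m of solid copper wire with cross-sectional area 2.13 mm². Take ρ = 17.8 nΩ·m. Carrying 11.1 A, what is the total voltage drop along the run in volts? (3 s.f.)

4.90 V

ρ = 17.8 nΩ·m = 1.78×10^-8 Ω·m
Section 1: A_strand = π(1.4600e-04)² = 6.697e-08 m²; R₁ = ρL/(N·A_s) = (1.78×10^-8)(42.5)/(80×6.697e-08) = 0.1412 Ω
Section 2: A = 2.13 mm² = 2.130e-06 m²
R₂ = (1.78×10^-8)(35.9)/(2.130e-06) = 0.3 Ω
R = R₁ + R₂ = 0.4412 Ω
V = IR = 11.1 × 0.4412 = 4.90 V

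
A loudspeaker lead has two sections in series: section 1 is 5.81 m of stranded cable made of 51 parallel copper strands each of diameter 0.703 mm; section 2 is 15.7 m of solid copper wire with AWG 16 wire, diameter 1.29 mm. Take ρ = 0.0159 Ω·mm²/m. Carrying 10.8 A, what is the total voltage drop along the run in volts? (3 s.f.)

ρ = 0.0159 Ω·mm²/m = 1.59×10^-8 Ω·m
Section 1: A_strand = π(3.5150e-04)² = 3.882e-07 m²; R₁ = ρL/(N·A_s) = (1.59×10^-8)(5.81)/(51×3.882e-07) = 0.004667 Ω
Section 2: A = π(1.29/2 mm)² = π(6.4500e-04 m)² = 1.307e-06 m²
R₂ = (1.59×10^-8)(15.7)/(1.307e-06) = 0.191 Ω
R = R₁ + R₂ = 0.1957 Ω
V = IR = 10.8 × 0.1957 = 2.11 V

2.11 V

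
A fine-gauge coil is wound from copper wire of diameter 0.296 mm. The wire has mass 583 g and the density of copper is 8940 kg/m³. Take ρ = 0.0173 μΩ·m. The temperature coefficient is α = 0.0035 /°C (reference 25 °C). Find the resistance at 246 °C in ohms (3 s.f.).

423 Ω

ρ = 0.0173 μΩ·m = 1.73×10^-8 Ω·m
A = π(d/2)² = π(1.4800e-04 m)² = 6.8813e-08 m²
L = m/(density·A) = 0.583/(8940×6.8813e-08) = 947.7 m
R = ρL/A = (1.73×10^-8)(947.7)/(6.8813e-08) = 238.2 Ω
R(246 °C) = 238.2 × (1 + 0.0035×221) = 423 Ω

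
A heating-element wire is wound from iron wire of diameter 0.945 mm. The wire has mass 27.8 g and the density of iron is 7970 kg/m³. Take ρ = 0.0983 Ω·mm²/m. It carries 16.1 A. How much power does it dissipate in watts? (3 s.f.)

ρ = 0.0983 Ω·mm²/m = 9.83×10^-8 Ω·m
A = π(d/2)² = π(4.7250e-04 m)² = 7.0138e-07 m²
L = m/(density·A) = 0.0278/(7970×7.0138e-07) = 4.973 m
R = ρL/A = (9.83×10^-8)(4.973)/(7.0138e-07) = 0.697 Ω
P = I²R = (16.1)² × 0.697 = 181 W

181 W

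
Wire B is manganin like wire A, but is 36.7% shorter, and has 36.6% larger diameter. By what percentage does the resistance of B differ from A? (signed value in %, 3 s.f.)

R ∝ L/d², so R_B/R_A = (1 − 36.7/100) × (1 + 36.6/100)⁻²
= 0.633 × 0.5359 = 0.3392
(R_B − R_A)/R_A = 0.3392 − 1 = -66.1%

-66.1%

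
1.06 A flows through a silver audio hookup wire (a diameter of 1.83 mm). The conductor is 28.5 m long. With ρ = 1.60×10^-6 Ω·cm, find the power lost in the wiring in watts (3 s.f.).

ρ = 1.60×10^-6 Ω·cm = 1.60×10^-8 Ω·m
A = π(d/2)² = π(9.1500e-04 m)² = 2.630e-06 m²
R = ρL/A = (1.60×10^-8)(28.5)/(2.630e-06) = 0.1734 Ω
P = I²R = (1.06)² × 0.1734 = 0.195 W

0.195 W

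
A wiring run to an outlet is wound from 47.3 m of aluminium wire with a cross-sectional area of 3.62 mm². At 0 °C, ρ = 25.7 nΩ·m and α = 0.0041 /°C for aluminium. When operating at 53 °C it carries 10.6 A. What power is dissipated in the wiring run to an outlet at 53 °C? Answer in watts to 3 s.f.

ρ = 25.7 nΩ·m = 2.57×10^-8 Ω·m
A = 3.62 mm² = 3.620e-06 m²
R₍0₎ = ρL/A = (2.57×10^-8)(47.3)/(3.620e-06) = 0.3358 Ω
R₍53₎ = R₍0₎(1 + αΔT) = 0.3358 × (1 + 0.0041×53) = 0.4088 Ω
P = I²R = (10.6)² × 0.4088 = 45.9 W

45.9 W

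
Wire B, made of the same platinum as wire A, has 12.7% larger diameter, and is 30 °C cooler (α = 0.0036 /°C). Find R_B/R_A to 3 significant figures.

R ∝ ρL/d² with ρ ∝ (1+αΔT), so R_B/R_A = (1 + 12.7/100)⁻² × (1 − 0.0036×30)
= 0.7873 × 0.892 = 0.702

0.702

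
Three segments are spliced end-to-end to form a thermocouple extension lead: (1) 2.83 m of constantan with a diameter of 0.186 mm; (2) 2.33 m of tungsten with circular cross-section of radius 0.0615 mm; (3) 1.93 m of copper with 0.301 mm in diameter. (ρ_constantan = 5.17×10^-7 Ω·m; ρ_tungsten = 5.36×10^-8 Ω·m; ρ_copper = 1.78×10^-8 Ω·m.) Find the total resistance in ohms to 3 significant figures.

64.8 Ω

Seg 1: A = π(d/2)² = π(9.3000e-05 m)² = 2.717e-08 m²
R_1 = (5.17×10^-7)(2.83)/(2.717e-08) = 53.85 Ω
Seg 2: A = πr² = π(6.1500e-05 m)² = 1.188e-08 m²
R_2 = (5.36×10^-8)(2.33)/(1.188e-08) = 10.51 Ω
Seg 3: A = π(d/2)² = π(1.5050e-04 m)² = 7.116e-08 m²
R_3 = (1.78×10^-8)(1.93)/(7.116e-08) = 0.4828 Ω
R_total = R_1 + R_2 + R_3 = 64.8 Ω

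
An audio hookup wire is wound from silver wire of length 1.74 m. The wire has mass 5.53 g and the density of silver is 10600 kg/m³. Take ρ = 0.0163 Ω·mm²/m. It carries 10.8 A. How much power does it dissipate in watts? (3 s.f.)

11.0 W

ρ = 0.0163 Ω·mm²/m = 1.63×10^-8 Ω·m
A = m/(density·L) = 0.00553/(10600×1.74) = 2.9983e-07 m²
R = ρL/A = (1.63×10^-8)(1.74)/(2.9983e-07) = 0.09459 Ω
P = I²R = (10.8)² × 0.09459 = 11.0 W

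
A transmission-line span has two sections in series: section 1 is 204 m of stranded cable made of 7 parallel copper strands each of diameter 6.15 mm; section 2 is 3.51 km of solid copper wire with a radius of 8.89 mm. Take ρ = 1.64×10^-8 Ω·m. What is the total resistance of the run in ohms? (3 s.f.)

0.248 Ω

Section 1: A_strand = π(3.0750e-03)² = 2.971e-05 m²; R₁ = ρL/(N·A_s) = (1.64×10^-8)(204)/(7×2.971e-05) = 0.01609 Ω
Section 2: A = πr² = π(8.8900e-03 m)² = 2.483e-04 m²
R₂ = (1.64×10^-8)(3510)/(2.483e-04) = 0.2318 Ω
R = R₁ + R₂ = 0.248 Ω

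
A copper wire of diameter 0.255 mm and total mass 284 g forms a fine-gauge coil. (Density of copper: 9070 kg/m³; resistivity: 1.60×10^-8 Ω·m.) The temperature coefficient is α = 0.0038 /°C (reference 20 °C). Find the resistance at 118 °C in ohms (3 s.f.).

264 Ω

A = π(d/2)² = π(1.2750e-04 m)² = 5.1071e-08 m²
L = m/(density·A) = 0.284/(9070×5.1071e-08) = 613.1 m
R = ρL/A = (1.60×10^-8)(613.1)/(5.1071e-08) = 192.1 Ω
R(118 °C) = 192.1 × (1 + 0.0038×98) = 264 Ω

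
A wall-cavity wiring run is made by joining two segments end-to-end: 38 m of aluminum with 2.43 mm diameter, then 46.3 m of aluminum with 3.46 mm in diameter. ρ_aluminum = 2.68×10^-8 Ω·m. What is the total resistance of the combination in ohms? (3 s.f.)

0.352 Ω

Segment 1: A = π(d/2)² = π(1.2150e-03 m)² = 4.638e-06 m²
R₁ = ρL/A = (2.68×10^-8)(38)/(4.638e-06) = 0.2196 Ω
Segment 2: A = π(d/2)² = π(1.7300e-03 m)² = 9.402e-06 m²
R₂ = (2.68×10^-8)(46.3)/(9.402e-06) = 0.132 Ω
R = R₁ + R₂ = 0.352 Ω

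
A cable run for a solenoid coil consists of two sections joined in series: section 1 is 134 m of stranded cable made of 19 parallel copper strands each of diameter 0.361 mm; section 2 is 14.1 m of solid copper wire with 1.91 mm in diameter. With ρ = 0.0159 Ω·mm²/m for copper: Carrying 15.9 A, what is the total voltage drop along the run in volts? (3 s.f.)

18.7 V

ρ = 0.0159 Ω·mm²/m = 1.59×10^-8 Ω·m
Section 1: A_strand = π(1.8050e-04)² = 1.024e-07 m²; R₁ = ρL/(N·A_s) = (1.59×10^-8)(134)/(19×1.024e-07) = 1.096 Ω
Section 2: A = π(d/2)² = π(9.5500e-04 m)² = 2.865e-06 m²
R₂ = (1.59×10^-8)(14.1)/(2.865e-06) = 0.07825 Ω
R = R₁ + R₂ = 1.174 Ω
V = IR = 15.9 × 1.174 = 18.7 V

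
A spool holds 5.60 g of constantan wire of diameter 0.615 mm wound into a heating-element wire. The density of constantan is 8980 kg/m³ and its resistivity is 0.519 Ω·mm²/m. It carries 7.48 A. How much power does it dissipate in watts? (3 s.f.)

ρ = 0.519 Ω·mm²/m = 5.19×10^-7 Ω·m
A = π(d/2)² = π(3.0750e-04 m)² = 2.9706e-07 m²
L = m/(density·A) = 0.0056/(8980×2.9706e-07) = 2.099 m
R = ρL/A = (5.19×10^-7)(2.099)/(2.9706e-07) = 3.668 Ω
P = I²R = (7.48)² × 3.668 = 205 W

205 W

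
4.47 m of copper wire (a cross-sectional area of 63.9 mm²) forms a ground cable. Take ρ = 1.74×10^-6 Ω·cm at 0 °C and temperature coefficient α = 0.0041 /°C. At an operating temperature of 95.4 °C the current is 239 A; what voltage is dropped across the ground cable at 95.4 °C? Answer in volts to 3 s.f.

0.405 V

ρ = 1.74×10^-6 Ω·cm = 1.74×10^-8 Ω·m
A = 63.9 mm² = 6.390e-05 m²
R₍0₎ = ρL/A = (1.74×10^-8)(4.47)/(6.390e-05) = 0.001217 Ω
R₍95.4₎ = R₍0₎(1 + αΔT) = 0.001217 × (1 + 0.0041×95.4) = 0.001693 Ω
V = IR = 239 × 0.001693 = 0.405 V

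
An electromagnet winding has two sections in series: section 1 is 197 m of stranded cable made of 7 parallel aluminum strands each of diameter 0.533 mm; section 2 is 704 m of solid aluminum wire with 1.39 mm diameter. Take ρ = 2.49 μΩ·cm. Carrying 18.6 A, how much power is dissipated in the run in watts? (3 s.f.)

5080 W

ρ = 2.49 μΩ·cm = 2.49×10^-8 Ω·m
Section 1: A_strand = π(2.6650e-04)² = 2.231e-07 m²; R₁ = ρL/(N·A_s) = (2.49×10^-8)(197)/(7×2.231e-07) = 3.141 Ω
Section 2: A = π(d/2)² = π(6.9500e-04 m)² = 1.517e-06 m²
R₂ = (2.49×10^-8)(704)/(1.517e-06) = 11.55 Ω
R = R₁ + R₂ = 14.69 Ω
P = I²R = (18.6)² × 14.69 = 5080 W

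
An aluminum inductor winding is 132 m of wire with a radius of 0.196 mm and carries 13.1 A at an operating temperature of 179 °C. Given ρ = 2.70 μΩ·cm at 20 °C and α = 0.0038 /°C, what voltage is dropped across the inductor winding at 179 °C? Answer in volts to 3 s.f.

ρ = 2.70 μΩ·cm = 2.70×10^-8 Ω·m
A = πr² = π(1.9600e-04 m)² = 1.207e-07 m²
R₍20₎ = ρL/A = (2.70×10^-8)(132)/(1.207e-07) = 29.53 Ω
R₍179₎ = R₍20₎(1 + αΔT) = 29.53 × (1 + 0.0038×159) = 47.37 Ω
V = IR = 13.1 × 47.37 = 621 V

621 V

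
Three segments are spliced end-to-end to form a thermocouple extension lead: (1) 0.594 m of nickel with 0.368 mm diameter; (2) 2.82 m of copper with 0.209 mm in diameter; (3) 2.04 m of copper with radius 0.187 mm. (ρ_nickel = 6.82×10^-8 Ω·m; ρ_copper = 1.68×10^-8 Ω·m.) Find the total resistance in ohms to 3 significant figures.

Seg 1: A = π(d/2)² = π(1.8400e-04 m)² = 1.064e-07 m²
R_1 = (6.82×10^-8)(0.594)/(1.064e-07) = 0.3809 Ω
Seg 2: A = π(d/2)² = π(1.0450e-04 m)² = 3.431e-08 m²
R_2 = (1.68×10^-8)(2.82)/(3.431e-08) = 1.381 Ω
Seg 3: A = πr² = π(1.8700e-04 m)² = 1.099e-07 m²
R_3 = (1.68×10^-8)(2.04)/(1.099e-07) = 0.312 Ω
R_total = R_1 + R_2 + R_3 = 2.07 Ω

2.07 Ω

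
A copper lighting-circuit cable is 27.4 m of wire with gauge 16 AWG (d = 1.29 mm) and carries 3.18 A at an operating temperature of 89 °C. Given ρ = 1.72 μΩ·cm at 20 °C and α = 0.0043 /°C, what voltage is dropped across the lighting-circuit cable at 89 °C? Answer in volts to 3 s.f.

ρ = 1.72 μΩ·cm = 1.72×10^-8 Ω·m
A = π(1.29/2 mm)² = π(6.4500e-04 m)² = 1.307e-06 m²
R₍20₎ = ρL/A = (1.72×10^-8)(27.4)/(1.307e-06) = 0.3606 Ω
R₍89₎ = R₍20₎(1 + αΔT) = 0.3606 × (1 + 0.0043×69) = 0.4676 Ω
V = IR = 3.18 × 0.4676 = 1.49 V

1.49 V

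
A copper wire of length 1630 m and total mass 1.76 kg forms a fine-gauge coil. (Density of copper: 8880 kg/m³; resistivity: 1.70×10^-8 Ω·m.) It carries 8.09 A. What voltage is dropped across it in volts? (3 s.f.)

1840 V

A = m/(density·L) = 1.76/(8880×1630) = 1.2159e-07 m²
R = ρL/A = (1.70×10^-8)(1630)/(1.2159e-07) = 227.9 Ω
V = IR = 8.09 × 227.9 = 1840 V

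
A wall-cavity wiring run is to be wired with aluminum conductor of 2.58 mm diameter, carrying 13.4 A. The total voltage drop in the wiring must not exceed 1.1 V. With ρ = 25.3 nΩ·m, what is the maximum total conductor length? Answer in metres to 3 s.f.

ρ = 25.3 nΩ·m = 2.53×10^-8 Ω·m
A = π(d/2)² = π(1.2900e-03 m)² = 5.228e-06 m²
L_max = V_max·A/(1·ρI) = (1.1)(5.228e-06)/(2.53×10^-8×13.4) = 17.0 m

17.0 m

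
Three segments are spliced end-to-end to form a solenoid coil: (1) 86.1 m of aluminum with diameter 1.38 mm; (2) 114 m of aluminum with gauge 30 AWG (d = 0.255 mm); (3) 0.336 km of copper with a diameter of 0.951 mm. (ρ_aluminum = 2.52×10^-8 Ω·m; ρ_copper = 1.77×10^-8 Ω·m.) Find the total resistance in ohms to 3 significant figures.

Seg 1: A = π(d/2)² = π(6.9000e-04 m)² = 1.496e-06 m²
R_1 = (2.52×10^-8)(86.1)/(1.496e-06) = 1.451 Ω
Seg 2: A = π(0.255/2 mm)² = π(1.2750e-04 m)² = 5.107e-08 m²
R_2 = (2.52×10^-8)(114)/(5.107e-08) = 56.25 Ω
Seg 3: A = π(d/2)² = π(4.7550e-04 m)² = 7.103e-07 m²
R_3 = (1.77×10^-8)(336)/(7.103e-07) = 8.373 Ω
R_total = R_1 + R_2 + R_3 = 66.1 Ω

66.1 Ω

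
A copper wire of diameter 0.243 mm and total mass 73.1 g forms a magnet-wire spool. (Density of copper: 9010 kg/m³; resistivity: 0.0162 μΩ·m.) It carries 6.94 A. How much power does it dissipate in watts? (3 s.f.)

2940 W

ρ = 0.0162 μΩ·m = 1.62×10^-8 Ω·m
A = π(d/2)² = π(1.2150e-04 m)² = 4.6377e-08 m²
L = m/(density·A) = 0.0731/(9010×4.6377e-08) = 174.9 m
R = ρL/A = (1.62×10^-8)(174.9)/(4.6377e-08) = 61.11 Ω
P = I²R = (6.94)² × 61.11 = 2940 W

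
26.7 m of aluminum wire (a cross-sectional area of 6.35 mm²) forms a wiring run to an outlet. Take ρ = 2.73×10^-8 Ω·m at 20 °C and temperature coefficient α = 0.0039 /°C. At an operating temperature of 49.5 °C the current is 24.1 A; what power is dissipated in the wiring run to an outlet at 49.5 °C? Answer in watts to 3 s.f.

A = 6.35 mm² = 6.350e-06 m²
R₍20₎ = ρL/A = (2.73×10^-8)(26.7)/(6.350e-06) = 0.1148 Ω
R₍49.5₎ = R₍20₎(1 + αΔT) = 0.1148 × (1 + 0.0039×29.5) = 0.128 Ω
P = I²R = (24.1)² × 0.128 = 74.3 W

74.3 W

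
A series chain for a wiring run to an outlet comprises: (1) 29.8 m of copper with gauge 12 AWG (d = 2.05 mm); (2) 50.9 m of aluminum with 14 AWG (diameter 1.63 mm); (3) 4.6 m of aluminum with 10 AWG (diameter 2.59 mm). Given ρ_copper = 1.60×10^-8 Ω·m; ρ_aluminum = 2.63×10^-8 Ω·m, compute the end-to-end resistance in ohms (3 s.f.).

Seg 1: A = π(2.05/2 mm)² = π(1.0250e-03 m)² = 3.301e-06 m²
R_1 = (1.60×10^-8)(29.8)/(3.301e-06) = 0.1445 Ω
Seg 2: A = π(1.63/2 mm)² = π(8.1500e-04 m)² = 2.087e-06 m²
R_2 = (2.63×10^-8)(50.9)/(2.087e-06) = 0.6415 Ω
Seg 3: A = π(2.59/2 mm)² = π(1.2950e-03 m)² = 5.269e-06 m²
R_3 = (2.63×10^-8)(4.6)/(5.269e-06) = 0.02296 Ω
R_total = R_1 + R_2 + R_3 = 0.809 Ω

0.809 Ω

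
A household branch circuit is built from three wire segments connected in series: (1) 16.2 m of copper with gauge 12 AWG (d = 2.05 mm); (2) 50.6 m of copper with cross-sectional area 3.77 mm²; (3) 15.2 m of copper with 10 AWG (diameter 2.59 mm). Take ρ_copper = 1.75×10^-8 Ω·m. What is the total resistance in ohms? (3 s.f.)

Seg 1: A = π(2.05/2 mm)² = π(1.0250e-03 m)² = 3.301e-06 m²
R_1 = (1.75×10^-8)(16.2)/(3.301e-06) = 0.08589 Ω
Seg 2: A = 3.77 mm² = 3.770e-06 m²
R_2 = (1.75×10^-8)(50.6)/(3.770e-06) = 0.2349 Ω
Seg 3: A = π(2.59/2 mm)² = π(1.2950e-03 m)² = 5.269e-06 m²
R_3 = (1.75×10^-8)(15.2)/(5.269e-06) = 0.05049 Ω
R_total = R_1 + R_2 + R_3 = 0.371 Ω

0.371 Ω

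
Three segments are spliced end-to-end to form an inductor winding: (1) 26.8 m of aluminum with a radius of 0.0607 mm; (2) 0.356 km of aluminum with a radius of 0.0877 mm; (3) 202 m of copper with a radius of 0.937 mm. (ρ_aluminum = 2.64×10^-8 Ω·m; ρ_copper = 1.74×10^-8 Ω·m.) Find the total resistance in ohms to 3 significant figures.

451 Ω

Seg 1: A = πr² = π(6.0700e-05 m)² = 1.158e-08 m²
R_1 = (2.64×10^-8)(26.8)/(1.158e-08) = 61.12 Ω
Seg 2: A = πr² = π(8.7700e-05 m)² = 2.416e-08 m²
R_2 = (2.64×10^-8)(356)/(2.416e-08) = 389 Ω
Seg 3: A = πr² = π(9.3700e-04 m)² = 2.758e-06 m²
R_3 = (1.74×10^-8)(202)/(2.758e-06) = 1.274 Ω
R_total = R_1 + R_2 + R_3 = 451 Ω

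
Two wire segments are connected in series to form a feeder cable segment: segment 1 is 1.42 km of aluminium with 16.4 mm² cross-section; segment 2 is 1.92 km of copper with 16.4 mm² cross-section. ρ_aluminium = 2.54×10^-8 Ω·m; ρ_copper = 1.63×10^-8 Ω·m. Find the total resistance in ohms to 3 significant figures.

4.11 Ω

Segment 1: A = 16.4 mm² = 1.640e-05 m²
R₁ = ρL/A = (2.54×10^-8)(1420)/(1.640e-05) = 2.199 Ω
R₂ = (1.63×10^-8)(1920)/(1.640e-05) = 1.908 Ω
R = R₁ + R₂ = 4.11 Ω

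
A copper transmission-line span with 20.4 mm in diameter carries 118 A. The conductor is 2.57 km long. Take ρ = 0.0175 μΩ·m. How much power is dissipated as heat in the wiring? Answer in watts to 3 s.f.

1920 W

ρ = 0.0175 μΩ·m = 1.75×10^-8 Ω·m
A = π(d/2)² = π(1.0200e-02 m)² = 3.269e-04 m²
R = ρL/A = (1.75×10^-8)(2570)/(3.269e-04) = 0.1376 Ω
P = I²R = (118)² × 0.1376 = 1920 W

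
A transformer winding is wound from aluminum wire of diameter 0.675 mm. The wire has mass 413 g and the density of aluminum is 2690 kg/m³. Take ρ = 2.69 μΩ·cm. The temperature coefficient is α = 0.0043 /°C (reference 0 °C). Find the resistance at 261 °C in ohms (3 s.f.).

68.4 Ω

ρ = 2.69 μΩ·cm = 2.69×10^-8 Ω·m
A = π(d/2)² = π(3.3750e-04 m)² = 3.5785e-07 m²
L = m/(density·A) = 0.413/(2690×3.5785e-07) = 429 m
R = ρL/A = (2.69×10^-8)(429)/(3.5785e-07) = 32.25 Ω
R(261 °C) = 32.25 × (1 + 0.0043×261) = 68.4 Ω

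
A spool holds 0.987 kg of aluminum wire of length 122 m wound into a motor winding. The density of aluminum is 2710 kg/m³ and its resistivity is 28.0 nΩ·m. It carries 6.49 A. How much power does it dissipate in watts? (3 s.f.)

48.2 W

ρ = 28.0 nΩ·m = 2.80×10^-8 Ω·m
A = m/(density·L) = 0.987/(2710×122) = 2.9853e-06 m²
R = ρL/A = (2.80×10^-8)(122)/(2.9853e-06) = 1.144 Ω
P = I²R = (6.49)² × 1.144 = 48.2 W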